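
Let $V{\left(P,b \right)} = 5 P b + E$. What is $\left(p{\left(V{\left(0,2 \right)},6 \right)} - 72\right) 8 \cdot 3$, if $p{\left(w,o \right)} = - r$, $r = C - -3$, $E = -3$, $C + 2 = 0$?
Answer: $-1752$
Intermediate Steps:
$C = -2$ ($C = -2 + 0 = -2$)
$r = 1$ ($r = -2 - -3 = -2 + 3 = 1$)
$V{\left(P,b \right)} = -3 + 5 P b$ ($V{\left(P,b \right)} = 5 P b - 3 = -3 + 5 P b$)
$p{\left(w,o \right)} = -1$ ($p{\left(w,o \right)} = \left(-1\right) 1 = -1$)
$\left(p{\left(V{\left(0,2 \right)},6 \right)} - 72\right) 8 \cdot 3 = \left(-1 - 72\right) 8 \cdot 3 = \left(-73\right) 24 = -1752$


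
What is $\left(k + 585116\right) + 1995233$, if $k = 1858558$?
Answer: $4438907$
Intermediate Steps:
$\left(k + 585116\right) + 1995233 = \left(1858558 + 585116\right) + 1995233 = 2443674 + 1995233 = 4438907$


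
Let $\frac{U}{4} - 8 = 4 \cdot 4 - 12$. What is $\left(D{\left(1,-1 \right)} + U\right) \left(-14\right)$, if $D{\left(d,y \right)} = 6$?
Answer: $-756$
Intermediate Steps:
$U = 48$ ($U = 32 + 4 \left(4 \cdot 4 - 12\right) = 32 + 4 \left(16 - 12\right) = 32 + 4 \cdot 4 = 32 + 16 = 48$)
$\left(D{\left(1,-1 \right)} + U\right) \left(-14\right) = \left(6 + 48\right) \left(-14\right) = 54 \left(-14\right) = -756$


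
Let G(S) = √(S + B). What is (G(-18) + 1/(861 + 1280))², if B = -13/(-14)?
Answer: -1095547545/64174334 + I*√3346/14987 ≈ -17.071 + 0.0038597*I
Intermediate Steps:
B = 13/14 (B = -13*(-1/14) = 13/14 ≈ 0.92857)
G(S) = √(13/14 + S) (G(S) = √(S + 13/14) = √(13/14 + S))
(G(-18) + 1/(861 + 1280))² = (√(182 + 196*(-18))/14 + 1/(861 + 1280))² = (√(182 - 3528)/14 + 1/2141)² = (√(-3346)/14 + 1/2141)² = ((I*√3346)/14 + 1/2141)² = (I*√3346/14 + 1/2141)² = (1/2141 + I*√3346/14)²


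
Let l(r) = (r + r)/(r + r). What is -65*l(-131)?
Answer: -65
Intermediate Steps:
l(r) = 1 (l(r) = (2*r)/((2*r)) = (2*r)*(1/(2*r)) = 1)
-65*l(-131) = -65*1 = -65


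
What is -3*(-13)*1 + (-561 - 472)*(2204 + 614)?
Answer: -2910955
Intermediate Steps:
-3*(-13)*1 + (-561 - 472)*(2204 + 614) = 39*1 - 1033*2818 = 39 - 2910994 = -2910955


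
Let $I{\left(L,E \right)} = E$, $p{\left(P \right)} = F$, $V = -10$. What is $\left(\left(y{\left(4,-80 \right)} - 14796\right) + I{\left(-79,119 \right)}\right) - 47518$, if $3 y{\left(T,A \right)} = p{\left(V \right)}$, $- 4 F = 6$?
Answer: $- \frac{124391}{2} \approx -62196.0$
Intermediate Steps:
$F = - \frac{3}{2}$ ($F = \left(- \frac{1}{4}\right) 6 = - \frac{3}{2} \approx -1.5$)
$p{\left(P \right)} = - \frac{3}{2}$
$y{\left(T,A \right)} = - \frac{1}{2}$ ($y{\left(T,A \right)} = \frac{1}{3} \left(- \frac{3}{2}\right) = - \frac{1}{2}$)
$\left(\left(y{\left(4,-80 \right)} - 14796\right) + I{\left(-79,119 \right)}\right) - 47518 = \left(\left(- \frac{1}{2} - 14796\right) + 119\right) - 47518 = \left(- \frac{29593}{2} + 119\right) - 47518 = - \frac{29355}{2} - 47518 = - \frac{124391}{2}$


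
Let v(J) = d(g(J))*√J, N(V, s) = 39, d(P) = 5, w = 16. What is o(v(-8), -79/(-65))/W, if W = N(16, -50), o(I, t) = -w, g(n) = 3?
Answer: -16/39 ≈ -0.41026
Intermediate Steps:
v(J) = 5*√J
o(I, t) = -16 (o(I, t) = -1*16 = -16)
W = 39
o(v(-8), -79/(-65))/W = -16/39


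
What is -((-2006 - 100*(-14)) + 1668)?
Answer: -1062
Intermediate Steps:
-((-2006 - 100*(-14)) + 1668) = -((-2006 - 1*(-1400)) + 1668) = -((-2006 + 1400) + 1668) = -(-606 + 1668) = -1*1062 = -1062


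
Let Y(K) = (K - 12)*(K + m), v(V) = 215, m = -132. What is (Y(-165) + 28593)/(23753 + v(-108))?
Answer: 40581/11984 ≈ 3.3863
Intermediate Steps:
Y(K) = (-132 + K)*(-12 + K) (Y(K) = (K - 12)*(K - 132) = (-12 + K)*(-132 + K) = (-132 + K)*(-12 + K))
(Y(-165) + 28593)/(23753 + v(-108)) = ((1584 + (-165)² - 144*(-165)) + 28593)/(23753 + 215) = ((1584 + 27225 + 23760) + 28593)/23968 = (52569 + 28593)*(1/23968) = 81162*(1/23968) = 40581/11984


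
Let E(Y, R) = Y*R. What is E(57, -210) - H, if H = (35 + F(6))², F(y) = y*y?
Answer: -17011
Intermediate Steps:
E(Y, R) = R*Y
F(y) = y²
H = 5041 (H = (35 + 6²)² = (35 + 36)² = 71² = 5041)
E(57, -210) - H = -210*57 - 1*5041 = -11970 - 5041 = -17011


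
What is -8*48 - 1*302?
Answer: -686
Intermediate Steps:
-8*48 - 1*302 = -384 - 302 = -686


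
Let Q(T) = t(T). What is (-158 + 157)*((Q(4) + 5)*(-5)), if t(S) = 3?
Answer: 40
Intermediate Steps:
Q(T) = 3
(-158 + 157)*((Q(4) + 5)*(-5)) = (-158 + 157)*((3 + 5)*(-5)) = -8*(-5) = -1*(-40) = 40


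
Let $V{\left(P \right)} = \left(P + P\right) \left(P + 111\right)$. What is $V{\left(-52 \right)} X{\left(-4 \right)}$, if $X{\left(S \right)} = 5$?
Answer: $-30680$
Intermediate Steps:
$V{\left(P \right)} = 2 P \left(111 + P\right)$
$V{\left(-52 \right)} X{\left(-4 \right)} = 2 \left(-52\right) \left(111 - 52\right) 5 = 2 \left(-52\right) 59 \cdot 5 = \left(-6136\right) 5 = -30680$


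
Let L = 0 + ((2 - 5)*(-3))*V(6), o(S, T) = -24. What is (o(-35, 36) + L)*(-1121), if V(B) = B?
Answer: -33630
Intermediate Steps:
L = 54 (L = 0 + ((2 - 5)*(-3))*6 = 0 - 3*(-3)*6 = 0 + 9*6 = 0 + 54 = 54)
(o(-35, 36) + L)*(-1121) = (-24 + 54)*(-1121) = 30*(-1121) = -33630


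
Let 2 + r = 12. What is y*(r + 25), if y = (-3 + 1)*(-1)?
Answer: 70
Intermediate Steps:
r = 10 (r = -2 + 12 = 10)
y = 2 (y = -2*(-1) = 2)
y*(r + 25) = 2*(10 + 25) = 2*35 = 70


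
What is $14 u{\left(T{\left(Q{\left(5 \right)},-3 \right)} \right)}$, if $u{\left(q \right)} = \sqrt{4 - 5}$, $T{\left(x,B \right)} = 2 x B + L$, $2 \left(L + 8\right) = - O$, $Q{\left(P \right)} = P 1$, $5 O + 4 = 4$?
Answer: $14 i \approx 14.0 i$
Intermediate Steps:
$O = 0$ ($O = - \frac{4}{5} + \frac{1}{5} \cdot 4 = - \frac{4}{5} + \frac{4}{5} = 0$)
$Q{\left(P \right)} = P$
$L = -8$ ($L = -8 + \frac{\left(-1\right) 0}{2} = -8 + \frac{1}{2} \cdot 0 = -8 + 0 = -8$)
$T{\left(x,B \right)} = -8 + 2 B x$ ($T{\left(x,B \right)} = 2 x B - 8 = 2 B x - 8 = -8 + 2 B x$)
$u{\left(q \right)} = i$ ($u{\left(q \right)} = \sqrt{-1} = i$)
$14 u{\left(T{\left(Q{\left(5 \right)},-3 \right)} \right)} = 14 i$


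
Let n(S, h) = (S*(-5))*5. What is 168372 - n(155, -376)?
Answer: 172247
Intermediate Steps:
n(S, h) = -25*S (n(S, h) = -5*S*5 = -25*S)
168372 - n(155, -376) = 168372 - (-25)*155 = 168372 - 1*(-3875) = 168372 + 3875 = 172247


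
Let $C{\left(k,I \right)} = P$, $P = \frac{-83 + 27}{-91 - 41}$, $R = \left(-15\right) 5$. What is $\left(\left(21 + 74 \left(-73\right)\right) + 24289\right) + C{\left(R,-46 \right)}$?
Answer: $\frac{623978}{33} \approx 18908.0$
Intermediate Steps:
$R = -75$
$P = \frac{14}{33}$ ($P = - \frac{56}{-132} = \left(-56\right) \left(- \frac{1}{132}\right) = \frac{14}{33} \approx 0.42424$)
$C{\left(k,I \right)} = \frac{14}{33}$
$\left(\left(21 + 74 \left(-73\right)\right) + 24289\right) + C{\left(R,-46 \right)} = \left(\left(21 + 74 \left(-73\right)\right) + 24289\right) + \frac{14}{33} = \left(\left(21 - 5402\right) + 24289\right) + \frac{14}{33} = \left(-5381 + 24289\right) + \frac{14}{33} = 18908 + \frac{14}{33} = \frac{623978}{33}$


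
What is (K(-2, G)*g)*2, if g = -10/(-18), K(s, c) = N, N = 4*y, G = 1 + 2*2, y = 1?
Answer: 40/9 ≈ 4.4444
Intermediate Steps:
G = 5 (G = 1 + 4 = 5)
N = 4 (N = 4*1 = 4)
K(s, c) = 4
g = 5/9 (g = -10*(-1/18) = 5/9 ≈ 0.55556)
(K(-2, G)*g)*2 = (4*(5/9))*2 = (20/9)*2 = 40/9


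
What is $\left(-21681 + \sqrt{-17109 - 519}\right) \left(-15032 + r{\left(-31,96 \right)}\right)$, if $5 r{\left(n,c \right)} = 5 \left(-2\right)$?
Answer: $325952154 - 30068 i \sqrt{4407} \approx 3.2595 \cdot 10^{8} - 1.9961 \cdot 10^{6} i$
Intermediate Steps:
$r{\left(n,c \right)} = -2$ ($r{\left(n,c \right)} = \frac{5 \left(-2\right)}{5} = \frac{1}{5} \left(-10\right) = -2$)
$\left(-21681 + \sqrt{-17109 - 519}\right) \left(-15032 + r{\left(-31,96 \right)}\right) = \left(-21681 + \sqrt{-17109 - 519}\right) \left(-15032 - 2\right) = \left(-21681 + \sqrt{-17628}\right) \left(-15034\right) = \left(-21681 + 2 i \sqrt{4407}\right) \left(-15034\right) = 325952154 - 30068 i \sqrt{4407}$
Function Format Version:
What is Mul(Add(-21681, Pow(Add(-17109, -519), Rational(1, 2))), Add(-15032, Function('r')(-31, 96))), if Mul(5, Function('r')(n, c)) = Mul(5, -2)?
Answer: Add(325952154, Mul(-30068, I, Pow(4407, Rational(1, 2)))) ≈ Add(3.2595e+8, Mul(-1.9961e+6, I))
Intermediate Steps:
Function('r')(n, c) = -2 (Function('r')(n, c) = Mul(Rational(1, 5), Mul(5, -2)) = Mul(Rational(1, 5), -10) = -2)
Mul(Add(-21681, Pow(Add(-17109, -519), Rational(1, 2))), Add(-15032, Function('r')(-31, 96))) = Mul(Add(-21681, Pow(Add(-17109, -519), Rational(1, 2))), Add(-15032, -2)) = Mul(Add(-21681, Pow(-17628, Rational(1, 2))), -15034) = Mul(Add(-21681, Mul(2, I, Pow(4407, Rational(1, 2)))), -15034) = Add(325952154, Mul(-30068, I, Pow(4407, Rational(1, 2))))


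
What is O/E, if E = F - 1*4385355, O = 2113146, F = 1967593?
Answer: -1056573/1208881 ≈ -0.87401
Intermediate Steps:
E = -2417762 (E = 1967593 - 1*4385355 = 1967593 - 4385355 = -2417762)
O/E = 2113146/(-2417762) = 2113146*(-1/2417762) = -1056573/1208881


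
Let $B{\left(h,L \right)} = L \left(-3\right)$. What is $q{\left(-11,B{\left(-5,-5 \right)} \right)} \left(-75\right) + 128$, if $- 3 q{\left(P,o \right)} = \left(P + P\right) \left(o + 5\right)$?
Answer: $-10872$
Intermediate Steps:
$B{\left(h,L \right)} = - 3 L$
$q{\left(P,o \right)} = - \frac{2 P \left(5 + o\right)}{3}$ ($q{\left(P,o \right)} = - \frac{\left(P + P\right) \left(o + 5\right)}{3} = - \frac{2 P \left(5 + o\right)}{3}$)
$q{\left(-11,B{\left(-5,-5 \right)} \right)} \left(-75\right) + 128 = \left(- \frac{2}{3}\right) \left(-11\right) \left(5 - -15\right) \left(-75\right) + 128 = \left(- \frac{2}{3}\right) \left(-11\right) \left(5 + 15\right) \left(-75\right) + 128 = \left(- \frac{2}{3}\right) \left(-11\right) 20 \left(-75\right) + 128 = \frac{440}{3} \left(-75\right) + 128 = -11000 + 128 = -10872$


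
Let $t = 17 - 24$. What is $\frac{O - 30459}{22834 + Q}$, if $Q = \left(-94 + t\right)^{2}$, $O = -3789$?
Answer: $- \frac{34248}{33035} \approx -1.0367$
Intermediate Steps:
$t = -7$
$Q = 10201$ ($Q = \left(-94 - 7\right)^{2} = \left(-101\right)^{2} = 10201$)
$\frac{O - 30459}{22834 + Q} = \frac{-3789 - 30459}{22834 + 10201} = \frac{-3789 - 30459}{33035} = \left(-34248\right) \frac{1}{33035} = - \frac{34248}{33035}$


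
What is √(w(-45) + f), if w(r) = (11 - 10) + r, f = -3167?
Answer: 13*I*√19 ≈ 56.666*I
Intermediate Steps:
w(r) = 1 + r
√(w(-45) + f) = √((1 - 45) - 3167) = √(-44 - 3167) = √(-3211) = 13*I*√19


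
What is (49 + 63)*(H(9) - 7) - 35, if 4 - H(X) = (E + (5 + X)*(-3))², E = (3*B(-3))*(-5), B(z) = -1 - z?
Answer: -580979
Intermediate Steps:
E = -30 (E = (3*(-1 - 1*(-3)))*(-5) = (3*(-1 + 3))*(-5) = (3*2)*(-5) = 6*(-5) = -30)
H(X) = 4 - (-45 - 3*X)² (H(X) = 4 - (-30 + (5 + X)*(-3))² = 4 - (-30 + (-15 - 3*X))² = 4 - (-45 - 3*X)²)
(49 + 63)*(H(9) - 7) - 35 = (49 + 63)*((4 - 9*(15 + 9)²) - 7) - 35 = 112*((4 - 9*24²) - 7) - 35 = 112*((4 - 9*576) - 7) - 35 = 112*((4 - 5184) - 7) - 35 = 112*(-5180 - 7) - 35 = 112*(-5187) - 35 = -580944 - 35 = -580979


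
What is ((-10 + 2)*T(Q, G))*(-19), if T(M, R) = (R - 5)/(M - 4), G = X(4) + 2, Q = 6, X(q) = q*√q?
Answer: 380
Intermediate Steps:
X(q) = q^(3/2)
G = 10 (G = 4^(3/2) + 2 = 8 + 2 = 10)
T(M, R) = (-5 + R)/(-4 + M)
((-10 + 2)*T(Q, G))*(-19) = ((-10 + 2)*((-5 + 10)/(-4 + 6)))*(-19) = -8*5/2*(-19) = -20*(-19) = 380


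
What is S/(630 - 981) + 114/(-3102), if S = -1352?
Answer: 53255/13959 ≈ 3.8151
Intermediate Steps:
S/(630 - 981) + 114/(-3102) = -1352/(630 - 981) + 114/(-3102) = -1352/(-351) + 114*(-1/3102) = -1352*(-1/351) - 19/517 = 104/27 - 19/517 = 53255/13959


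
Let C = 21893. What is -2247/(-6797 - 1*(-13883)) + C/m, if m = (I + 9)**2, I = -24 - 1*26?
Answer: 50452197/3970522 ≈ 12.707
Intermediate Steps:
I = -50 (I = -24 - 26 = -50)
m = 1681 (m = (-50 + 9)**2 = (-41)**2 = 1681)
-2247/(-6797 - 1*(-13883)) + C/m = -2247/(-6797 - 1*(-13883)) + 21893/1681 = -2247/(-6797 + 13883) + 21893*(1/1681) = -2247/7086 + 21893/1681 = -2247*1/7086 + 21893/1681 = -749/2362 + 21893/1681 = 50452197/3970522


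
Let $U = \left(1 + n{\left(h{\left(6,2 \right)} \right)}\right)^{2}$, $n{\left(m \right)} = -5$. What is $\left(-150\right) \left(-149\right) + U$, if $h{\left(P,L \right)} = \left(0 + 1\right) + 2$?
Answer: $22366$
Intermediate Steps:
$h{\left(P,L \right)} = 3$ ($h{\left(P,L \right)} = 1 + 2 = 3$)
$U = 16$ ($U = \left(1 - 5\right)^{2} = \left(-4\right)^{2} = 16$)
$\left(-150\right) \left(-149\right) + U = \left(-150\right) \left(-149\right) + 16 = 22350 + 16 = 22366$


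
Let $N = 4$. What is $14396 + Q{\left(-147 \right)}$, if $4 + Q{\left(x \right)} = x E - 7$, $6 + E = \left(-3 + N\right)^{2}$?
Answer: $15120$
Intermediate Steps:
$E = -5$ ($E = -6 + \left(-3 + 4\right)^{2} = -6 + 1^{2} = -6 + 1 = -5$)
$Q{\left(x \right)} = -11 - 5 x$ ($Q{\left(x \right)} = -4 + \left(x \left(-5\right) - 7\right) = -4 - \left(7 + 5 x\right) = -11 - 5 x$)
$14396 + Q{\left(-147 \right)} = 14396 - -724 = 14396 + \left(-11 + 735\right) = 14396 + 724 = 15120$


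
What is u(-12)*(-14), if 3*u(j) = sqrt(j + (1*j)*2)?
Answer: -28*I ≈ -28.0*I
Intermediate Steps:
u(j) = sqrt(3)*sqrt(j)/3 (u(j) = sqrt(j + (1*j)*2)/3 = sqrt(j + j*2)/3 = sqrt(j + 2*j)/3 = sqrt(3*j)/3 = (sqrt(3)*sqrt(j))/3 = sqrt(3)*sqrt(j)/3)
u(-12)*(-14) = (sqrt(3)*sqrt(-12)/3)*(-14) = (sqrt(3)*(2*I*sqrt(3))/3)*(-14) = (2*I)*(-14) = -28*I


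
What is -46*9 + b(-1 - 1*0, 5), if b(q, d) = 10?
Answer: -404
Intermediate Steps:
-46*9 + b(-1 - 1*0, 5) = -46*9 + 10 = -414 + 10 = -404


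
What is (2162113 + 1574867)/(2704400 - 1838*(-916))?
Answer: 934245/1097002 ≈ 0.85163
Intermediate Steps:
(2162113 + 1574867)/(2704400 - 1838*(-916)) = 3736980/(2704400 + 1683608) = 3736980/4388008 = 3736980*(1/4388008) = 934245/1097002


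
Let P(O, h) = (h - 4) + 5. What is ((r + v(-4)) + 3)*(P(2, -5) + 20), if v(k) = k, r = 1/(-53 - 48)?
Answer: -1632/101 ≈ -16.158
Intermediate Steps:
P(O, h) = 1 + h (P(O, h) = (-4 + h) + 5 = 1 + h)
r = -1/101 (r = 1/(-101) = -1/101 ≈ -0.0099010)
((r + v(-4)) + 3)*(P(2, -5) + 20) = ((-1/101 - 4) + 3)*((1 - 5) + 20) = (-405/101 + 3)*(-4 + 20) = -102/101*16 = -1632/101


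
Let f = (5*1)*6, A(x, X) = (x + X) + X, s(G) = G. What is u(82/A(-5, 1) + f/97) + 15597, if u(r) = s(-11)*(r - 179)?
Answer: 5198210/291 ≈ 17863.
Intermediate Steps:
A(x, X) = x + 2*X (A(x, X) = (X + x) + X = x + 2*X)
f = 30 (f = 5*6 = 30)
u(r) = 1969 - 11*r (u(r) = -11*(r - 179) = -11*(-179 + r) = 1969 - 11*r)
u(82/A(-5, 1) + f/97) + 15597 = (1969 - 11*(82/(-5 + 2*1) + 30/97)) + 15597 = (1969 - 11*(82/(-5 + 2) + 30*(1/97))) + 15597 = (1969 - 11*(82/(-3) + 30/97)) + 15597 = (1969 - 11*(82*(-⅓) + 30/97)) + 15597 = (1969 - 11*(-82/3 + 30/97)) + 15597 = (1969 - 11*(-7864/291)) + 15597 = (1969 + 86504/291) + 15597 = 659483/291 + 15597 = 5198210/291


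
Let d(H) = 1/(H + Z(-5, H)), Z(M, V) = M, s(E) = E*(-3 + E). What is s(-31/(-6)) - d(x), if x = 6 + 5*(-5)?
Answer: 809/72 ≈ 11.236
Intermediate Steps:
x = -19 (x = 6 - 25 = -19)
d(H) = 1/(-5 + H) (d(H) = 1/(H - 5) = 1/(-5 + H))
s(-31/(-6)) - d(x) = (-31/(-6))*(-3 - 31/(-6)) - 1/(-5 - 19) = (-31*(-⅙))*(-3 - 31*(-⅙)) - 1/(-24) = 31*(-3 + 31/6)/6 - 1*(-1/24) = (31/6)*(13/6) + 1/24 = 403/36 + 1/24 = 809/72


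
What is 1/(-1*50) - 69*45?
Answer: -155251/50 ≈ -3105.0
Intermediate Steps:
1/(-1*50) - 69*45 = 1/(-50) - 3105 = -1/50 - 3105 = -155251/50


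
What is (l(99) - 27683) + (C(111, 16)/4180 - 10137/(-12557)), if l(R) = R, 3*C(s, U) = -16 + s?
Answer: -45719791375/1657524 ≈ -27583.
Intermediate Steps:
C(s, U) = -16/3 + s/3 (C(s, U) = (-16 + s)/3 = -16/3 + s/3)
(l(99) - 27683) + (C(111, 16)/4180 - 10137/(-12557)) = (99 - 27683) + ((-16/3 + (⅓)*111)/4180 - 10137/(-12557)) = -27584 + ((-16/3 + 37)*(1/4180) - 10137*(-1/12557)) = -27584 + ((95/3)*(1/4180) + 10137/12557) = -27584 + (1/132 + 10137/12557) = -27584 + 1350641/1657524 = -45719791375/1657524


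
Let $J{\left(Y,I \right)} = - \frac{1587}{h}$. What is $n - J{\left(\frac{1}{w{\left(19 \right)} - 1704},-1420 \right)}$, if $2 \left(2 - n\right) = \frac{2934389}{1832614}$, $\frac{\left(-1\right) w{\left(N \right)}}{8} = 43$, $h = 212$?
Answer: $\frac{421792690}{48564271} \approx 8.6852$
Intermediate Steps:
$w{\left(N \right)} = -344$ ($w{\left(N \right)} = \left(-8\right) 43 = -344$)
$J{\left(Y,I \right)} = - \frac{1587}{212}$
$n = \frac{4396067}{3665228}$ ($n = 2 - \frac{2934389 \cdot \frac{1}{1832614}}{2} = 2 - \frac{2934389}{3665228} = \frac{4396067}{3665228} \approx 1.1994$)
$n - J{\left(\frac{1}{w{\left(19 \right)} - 1704},-1420 \right)} = \frac{4396067}{3665228} - - \frac{1587}{212} = \frac{4396067}{3665228} + \frac{1587}{212} = \frac{421792690}{48564271}$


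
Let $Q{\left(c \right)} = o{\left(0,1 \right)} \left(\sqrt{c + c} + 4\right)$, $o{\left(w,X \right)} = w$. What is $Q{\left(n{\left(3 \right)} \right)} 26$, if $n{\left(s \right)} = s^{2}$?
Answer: $0$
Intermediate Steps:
$Q{\left(c \right)} = 0$ ($Q{\left(c \right)} = 0 \left(\sqrt{c + c} + 4\right) = 0 \left(\sqrt{2 c} + 4\right) = 0 \left(\sqrt{2} \sqrt{c} + 4\right) = 0 \left(4 + \sqrt{2} \sqrt{c}\right) = 0$)
$Q{\left(n{\left(3 \right)} \right)} 26 = 0 \cdot 26 = 0$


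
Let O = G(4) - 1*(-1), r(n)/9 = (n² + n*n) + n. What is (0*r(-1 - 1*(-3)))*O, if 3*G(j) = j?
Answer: 0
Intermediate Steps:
G(j) = j/3
r(n) = 9*n + 18*n² (r(n) = 9*((n² + n*n) + n) = 9*((n² + n²) + n) = 9*(2*n² + n) = 9*(n + 2*n²) = 9*n + 18*n²)
O = 7/3 (O = (⅓)*4 - 1*(-1) = 4/3 + 1 = 7/3 ≈ 2.3333)
(0*r(-1 - 1*(-3)))*O = (0*(9*(-1 - 1*(-3))*(1 + 2*(-1 - 1*(-3)))))*(7/3) = (0*(9*(-1 + 3)*(1 + 2*(-1 + 3))))*(7/3) = (0*(9*2*(1 + 2*2)))*(7/3) = (0*(9*2*(1 + 4)))*(7/3) = (0*(9*2*5))*(7/3) = (0*90)*(7/3) = 0*(7/3) = 0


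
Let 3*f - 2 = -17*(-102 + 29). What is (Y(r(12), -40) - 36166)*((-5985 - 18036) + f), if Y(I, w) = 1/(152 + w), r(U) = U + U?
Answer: 23905237885/28 ≈ 8.5376e+8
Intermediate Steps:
f = 1243/3 (f = ⅔ + (-17*(-102 + 29))/3 = ⅔ + (-17*(-73))/3 = ⅔ + (⅓)*1241 = ⅔ + 1241/3 = 1243/3 ≈ 414.33)
r(U) = 2*U
(Y(r(12), -40) - 36166)*((-5985 - 18036) + f) = (1/(152 - 40) - 36166)*((-5985 - 18036) + 1243/3) = (1/112 - 36166)*(-24021 + 1243/3) = (1/112 - 36166)*(-70820/3) = -4050591/112*(-70820/3) = 23905237885/28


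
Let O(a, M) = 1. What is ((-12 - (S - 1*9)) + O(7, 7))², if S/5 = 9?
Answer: 2209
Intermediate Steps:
S = 45 (S = 5*9 = 45)
((-12 - (S - 1*9)) + O(7, 7))² = ((-12 - (45 - 1*9)) + 1)² = ((-12 - (45 - 9)) + 1)² = ((-12 - 1*36) + 1)² = ((-12 - 36) + 1)² = (-48 + 1)² = (-47)² = 2209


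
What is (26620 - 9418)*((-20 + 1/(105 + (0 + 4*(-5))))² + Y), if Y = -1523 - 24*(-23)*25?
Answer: 1575495503052/7225 ≈ 2.1806e+8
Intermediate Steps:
Y = 12277 (Y = -1523 + 552*25 = -1523 + 13800 = 12277)
(26620 - 9418)*((-20 + 1/(105 + (0 + 4*(-5))))² + Y) = (26620 - 9418)*((-20 + 1/(105 + (0 + 4*(-5))))² + 12277) = 17202*((-20 + 1/(105 + (0 - 20)))² + 12277) = 17202*((-20 + 1/(105 - 20))² + 12277) = 17202*((-20 + 1/85)² + 12277) = 17202*((-1699/85)² + 12277) = 17202*(2886601/7225 + 12277) = 17202*(91587926/7225) = 1575495503052/7225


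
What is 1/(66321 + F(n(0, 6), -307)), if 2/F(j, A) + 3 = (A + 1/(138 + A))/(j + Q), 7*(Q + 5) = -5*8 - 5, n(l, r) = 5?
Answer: 340373/22573892943 ≈ 1.5078e-5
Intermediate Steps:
Q = -80/7 (Q = -5 + (-5*8 - 5)/7 = -5 + (-40 - 5)/7 = -5 + (⅐)*(-45) = -5 - 45/7 = -80/7 ≈ -11.429)
F(j, A) = 2/(-3 + (A + 1/(138 + A))/(-80/7 + j)) (F(j, A) = 2/(-3 + (A + 1/(138 + A))/(j - 80/7)) = 2/(-3 + (A + 1/(138 + A))/(-80/7 + j)))
1/(66321 + F(n(0, 6), -307)) = 1/(66321 + 2*(-11040 - 80*(-307) + 966*5 + 7*(-307)*5)/(33127 - 2898*5 + 7*(-307)² + 1206*(-307) - 21*(-307)*5)) = 1/(66321 + 2*(-11040 + 24560 + 4830 - 10745)/(33127 - 14490 + 7*94249 - 370242 + 32235)) = 1/(66321 + 2*7605/(33127 - 14490 + 659743 - 370242 + 32235)) = 1/(66321 + 2*7605/340373) = 1/(66321 + 2*(1/340373)*7605) = 1/(66321 + 15210/340373) = 1/(22573892943/340373) = 340373/22573892943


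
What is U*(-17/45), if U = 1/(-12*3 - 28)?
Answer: 17/2880 ≈ 0.0059028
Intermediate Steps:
U = -1/64 (U = 1/(-36 - 28) = 1/(-64) = -1/64 ≈ -0.015625)
U*(-17/45) = -(-17)/(64*45) = -1/64*(-17/45) = 17/2880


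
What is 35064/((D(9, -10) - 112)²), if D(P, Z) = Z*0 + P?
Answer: 35064/10609 ≈ 3.3051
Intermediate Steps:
D(P, Z) = P (D(P, Z) = 0 + P = P)
35064/((D(9, -10) - 112)²) = 35064/((9 - 112)²) = 35064/((-103)²) = 35064/10609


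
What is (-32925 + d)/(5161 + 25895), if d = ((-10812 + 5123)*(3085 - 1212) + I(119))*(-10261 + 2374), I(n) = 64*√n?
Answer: 14006645319/5176 - 10516*√119/647 ≈ 2.7059e+6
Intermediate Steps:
d = 84039904839 - 504768*√119 (d = ((-10812 + 5123)*(3085 - 1212) + 64*√119)*(-10261 + 2374) = (-5689*1873 + 64*√119)*(-7887) = (-10655497 + 64*√119)*(-7887) = 84039904839 - 504768*√119 ≈ 8.4034e+10)
(-32925 + d)/(5161 + 25895) = (-32925 + (84039904839 - 504768*√119))/(5161 + 25895) = (84039871914 - 504768*√119)/31056 = (84039871914 - 504768*√119)*(1/31056) = 14006645319/5176 - 10516*√119/647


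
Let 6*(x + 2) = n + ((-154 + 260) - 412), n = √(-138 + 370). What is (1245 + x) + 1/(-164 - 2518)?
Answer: 3196943/2682 + √58/3 ≈ 1194.5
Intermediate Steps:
n = 2*√58 (n = √232 = 2*√58 ≈ 15.232)
x = -53 + √58/3 (x = -2 + (2*√58 + ((-154 + 260) - 412))/6 = -2 + (2*√58 + (106 - 412))/6 = -2 + (2*√58 - 306)/6 = -2 + (-306 + 2*√58)/6 = -2 + (-51 + √58/3) = -53 + √58/3 ≈ -50.461)
(1245 + x) + 1/(-164 - 2518) = (1245 + (-53 + √58/3)) + 1/(-164 - 2518) = (1192 + √58/3) + 1/(-2682) = (1192 + √58/3) - 1/2682 = 3196943/2682 + √58/3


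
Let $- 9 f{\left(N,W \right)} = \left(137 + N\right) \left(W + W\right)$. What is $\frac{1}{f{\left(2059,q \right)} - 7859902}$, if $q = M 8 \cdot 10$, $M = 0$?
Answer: $- \frac{1}{7859902} \approx -1.2723 \cdot 10^{-7}$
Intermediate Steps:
$q = 0$ ($q = 0 \cdot 8 \cdot 10 = 0 \cdot 10 = 0$)
$f{\left(N,W \right)} = - \frac{2 W \left(137 + N\right)}{9}$ ($f{\left(N,W \right)} = - \frac{\left(137 + N\right) \left(W + W\right)}{9} = - \frac{\left(137 + N\right) 2 W}{9} = - \frac{2 W \left(137 + N\right)}{9}$)
$\frac{1}{f{\left(2059,q \right)} - 7859902} = \frac{1}{\left(- \frac{2}{9}\right) 0 \left(137 + 2059\right) - 7859902} = \frac{1}{\left(- \frac{2}{9}\right) 0 \cdot 2196 - 7859902} = \frac{1}{0 - 7859902} = \frac{1}{-7859902} = - \frac{1}{7859902}$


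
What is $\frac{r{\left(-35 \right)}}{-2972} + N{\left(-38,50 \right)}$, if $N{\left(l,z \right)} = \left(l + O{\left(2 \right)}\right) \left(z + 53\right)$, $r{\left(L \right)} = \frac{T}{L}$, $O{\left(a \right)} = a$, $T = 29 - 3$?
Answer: $- \frac{192853067}{52010} \approx -3708.0$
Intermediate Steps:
$T = 26$ ($T = 29 - 3 = 26$)
$r{\left(L \right)} = \frac{26}{L}$
$N{\left(l,z \right)} = \left(2 + l\right) \left(53 + z\right)$ ($N{\left(l,z \right)} = \left(l + 2\right) \left(z + 53\right) = \left(2 + l\right) \left(53 + z\right)$)
$\frac{r{\left(-35 \right)}}{-2972} + N{\left(-38,50 \right)} = \frac{26 \frac{1}{-35}}{-2972} + \left(106 + 2 \cdot 50 + 53 \left(-38\right) - 1900\right) = 26 \left(- \frac{1}{35}\right) \left(- \frac{1}{2972}\right) + \left(106 + 100 - 2014 - 1900\right) = \left(- \frac{26}{35}\right) \left(- \frac{1}{2972}\right) - 3708 = \frac{13}{52010} - 3708 = - \frac{192853067}{52010}$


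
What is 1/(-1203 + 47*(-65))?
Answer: -1/4258 ≈ -0.00023485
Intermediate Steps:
1/(-1203 + 47*(-65)) = 1/(-1203 - 3055) = 1/(-4258) = -1/4258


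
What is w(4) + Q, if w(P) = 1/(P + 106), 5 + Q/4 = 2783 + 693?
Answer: 1527241/110 ≈ 13884.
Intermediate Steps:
Q = 13884 (Q = -20 + 4*(2783 + 693) = -20 + 4*3476 = -20 + 13904 = 13884)
w(P) = 1/(106 + P)
w(4) + Q = 1/(106 + 4) + 13884 = 1/110 + 13884 = 1527241/110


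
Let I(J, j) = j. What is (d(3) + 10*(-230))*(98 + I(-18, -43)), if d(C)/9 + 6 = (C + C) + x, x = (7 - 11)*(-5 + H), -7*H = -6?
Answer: -828080/7 ≈ -1.1830e+5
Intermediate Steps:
H = 6/7 (H = -⅐*(-6) = 6/7 ≈ 0.85714)
x = 116/7 (x = (7 - 11)*(-5 + 6/7) = -4*(-29/7) = 116/7 ≈ 16.571)
d(C) = 666/7 + 18*C (d(C) = -54 + 9*((C + C) + 116/7) = -54 + 9*(2*C + 116/7) = -54 + 9*(116/7 + 2*C) = -54 + (1044/7 + 18*C) = 666/7 + 18*C)
(d(3) + 10*(-230))*(98 + I(-18, -43)) = ((666/7 + 18*3) + 10*(-230))*(98 - 43) = ((666/7 + 54) - 2300)*55 = (1044/7 - 2300)*55 = -15056/7*55 = -828080/7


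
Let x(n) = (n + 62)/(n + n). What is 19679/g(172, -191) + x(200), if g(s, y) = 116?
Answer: 987749/5800 ≈ 170.30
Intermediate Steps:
x(n) = (62 + n)/(2*n) (x(n) = (62 + n)/((2*n)) = (62 + n)*(1/(2*n)) = (62 + n)/(2*n))
19679/g(172, -191) + x(200) = 19679/116 + (½)*(62 + 200)/200 = 19679*(1/116) + (½)*(1/200)*262 = 19679/116 + 131/200 = 987749/5800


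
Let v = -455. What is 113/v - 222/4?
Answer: -50731/910 ≈ -55.748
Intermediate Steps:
113/v - 222/4 = 113/(-455) - 222/4 = 113*(-1/455) - 222*1/4 = -113/455 - 111/2 = -50731/910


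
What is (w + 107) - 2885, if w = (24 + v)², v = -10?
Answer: -2582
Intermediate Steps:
w = 196 (w = (24 - 10)² = 14² = 196)
(w + 107) - 2885 = (196 + 107) - 2885 = 303 - 2885 = -2582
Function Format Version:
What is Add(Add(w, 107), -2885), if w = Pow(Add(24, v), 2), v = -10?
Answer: -2582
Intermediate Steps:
w = 196 (w = Pow(Add(24, -10), 2) = Pow(14, 2) = 196)
Add(Add(w, 107), -2885) = Add(Add(196, 107), -2885) = Add(303, -2885) = -2582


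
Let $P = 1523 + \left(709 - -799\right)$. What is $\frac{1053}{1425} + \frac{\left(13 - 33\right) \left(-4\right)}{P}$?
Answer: $\frac{1101881}{1439725} \approx 0.76534$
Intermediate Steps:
$P = 3031$ ($P = 1523 + \left(709 + 799\right) = 1523 + 1508 = 3031$)
$\frac{1053}{1425} + \frac{\left(13 - 33\right) \left(-4\right)}{P} = \frac{1053}{1425} + \frac{\left(13 - 33\right) \left(-4\right)}{3031} = 1053 \cdot \frac{1}{1425} + \left(-20\right) \left(-4\right) \frac{1}{3031} = \frac{351}{475} + 80 \cdot \frac{1}{3031} = \frac{351}{475} + \frac{80}{3031} = \frac{1101881}{1439725}$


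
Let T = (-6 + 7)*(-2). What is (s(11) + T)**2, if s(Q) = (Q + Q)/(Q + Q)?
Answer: 1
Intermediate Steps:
s(Q) = 1 (s(Q) = (2*Q)/((2*Q)) = (2*Q)*(1/(2*Q)) = 1)
T = -2 (T = 1*(-2) = -2)
(s(11) + T)**2 = (1 - 2)**2 = (-1)**2 = 1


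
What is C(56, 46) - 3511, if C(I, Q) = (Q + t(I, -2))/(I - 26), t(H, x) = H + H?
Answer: -52586/15 ≈ -3505.7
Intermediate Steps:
t(H, x) = 2*H
C(I, Q) = (Q + 2*I)/(-26 + I) (C(I, Q) = (Q + 2*I)/(I - 26) = (Q + 2*I)/(-26 + I))
C(56, 46) - 3511 = (46 + 2*56)/(-26 + 56) - 3511 = (46 + 112)/30 - 3511 = (1/30)*158 - 3511 = 79/15 - 3511 = -52586/15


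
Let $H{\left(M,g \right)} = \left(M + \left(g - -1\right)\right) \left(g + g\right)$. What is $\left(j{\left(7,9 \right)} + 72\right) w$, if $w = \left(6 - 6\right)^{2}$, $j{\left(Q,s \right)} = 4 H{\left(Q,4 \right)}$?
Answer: $0$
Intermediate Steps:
$H{\left(M,g \right)} = 2 g \left(1 + M + g\right)$ ($H{\left(M,g \right)} = \left(M + \left(g + 1\right)\right) 2 g = \left(M + \left(1 + g\right)\right) 2 g = \left(1 + M + g\right) 2 g = 2 g \left(1 + M + g\right)$)
$j{\left(Q,s \right)} = 160 + 32 Q$ ($j{\left(Q,s \right)} = 4 \cdot 2 \cdot 4 \left(1 + Q + 4\right) = 4 \cdot 2 \cdot 4 \left(5 + Q\right) = 4 \left(40 + 8 Q\right) = 160 + 32 Q$)
$w = 0$ ($w = 0^{2} = 0$)
$\left(j{\left(7,9 \right)} + 72\right) w = \left(\left(160 + 32 \cdot 7\right) + 72\right) 0 = \left(\left(160 + 224\right) + 72\right) 0 = \left(384 + 72\right) 0 = 456 \cdot 0 = 0$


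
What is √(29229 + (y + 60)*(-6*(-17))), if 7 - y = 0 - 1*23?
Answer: √38409 ≈ 195.98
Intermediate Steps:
y = 30 (y = 7 - (0 - 1*23) = 7 - (0 - 23) = 7 - 1*(-23) = 7 + 23 = 30)
√(29229 + (y + 60)*(-6*(-17))) = √(29229 + (30 + 60)*(-6*(-17))) = √(29229 + 90*102) = √(29229 + 9180) = √38409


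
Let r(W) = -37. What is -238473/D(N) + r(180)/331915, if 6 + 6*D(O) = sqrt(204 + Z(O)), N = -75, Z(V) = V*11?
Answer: 316611060479/24229795 + 476946*I*sqrt(69)/73 ≈ 13067.0 + 54271.0*I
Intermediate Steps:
Z(V) = 11*V
D(O) = -1 + sqrt(204 + 11*O)/6
-238473/D(N) + r(180)/331915 = -238473/(-1 + sqrt(204 + 11*(-75))/6) - 37/331915 = -238473/(-1 + sqrt(204 - 825)/6) - 37*1/331915 = -238473/(-1 + sqrt(-621)/6) - 37/331915 = -238473/(-1 + (3*I*sqrt(69))/6) - 37/331915 = -238473/(-1 + I*sqrt(69)/2) - 37/331915 = -37/331915 - 238473/(-1 + I*sqrt(69)/2)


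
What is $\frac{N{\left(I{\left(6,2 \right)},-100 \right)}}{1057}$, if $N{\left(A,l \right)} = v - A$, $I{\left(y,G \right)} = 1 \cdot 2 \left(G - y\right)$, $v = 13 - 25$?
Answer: $- \frac{4}{1057} \approx -0.0037843$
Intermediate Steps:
$v = -12$ ($v = 13 - 25 = -12$)
$I{\left(y,G \right)} = - 2 y + 2 G$ ($I{\left(y,G \right)} = 2 \left(G - y\right) = - 2 y + 2 G$)
$N{\left(A,l \right)} = -12 - A$
$\frac{N{\left(I{\left(6,2 \right)},-100 \right)}}{1057} = \frac{-12 - \left(\left(-2\right) 6 + 2 \cdot 2\right)}{1057} = \left(-12 - \left(-12 + 4\right)\right) \frac{1}{1057} = \left(-12 - -8\right) \frac{1}{1057} = \left(-12 + 8\right) \frac{1}{1057} = \left(-4\right) \frac{1}{1057} = - \frac{4}{1057}$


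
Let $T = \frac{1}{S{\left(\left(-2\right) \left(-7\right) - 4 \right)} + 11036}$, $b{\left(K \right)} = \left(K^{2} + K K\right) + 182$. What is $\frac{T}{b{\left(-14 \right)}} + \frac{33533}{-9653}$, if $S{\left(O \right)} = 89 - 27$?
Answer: $- \frac{30516235809}{8784577508} \approx -3.4738$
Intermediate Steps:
$S{\left(O \right)} = 62$
$b{\left(K \right)} = 182 + 2 K^{2}$ ($b{\left(K \right)} = \left(K^{2} + K^{2}\right) + 182 = 2 K^{2} + 182 = 182 + 2 K^{2}$)
$T = \frac{1}{11098}$ ($T = \frac{1}{62 + 11036} = \frac{1}{11098} \approx 9.0106 \cdot 10^{-5}$)
$\frac{T}{b{\left(-14 \right)}} + \frac{33533}{-9653} = \frac{1}{11098 \left(182 + 2 \left(-14\right)^{2}\right)} + \frac{33533}{-9653} = \frac{1}{11098 \left(182 + 2 \cdot 196\right)} + 33533 \left(- \frac{1}{9653}\right) = \frac{1}{11098 \left(182 + 392\right)} - \frac{33533}{9653} = \frac{1}{11098 \cdot 574} - \frac{33533}{9653} = \frac{1}{11098} \cdot \frac{1}{574} - \frac{33533}{9653} = \frac{1}{6370252} - \frac{33533}{9653} = - \frac{30516235809}{8784577508}$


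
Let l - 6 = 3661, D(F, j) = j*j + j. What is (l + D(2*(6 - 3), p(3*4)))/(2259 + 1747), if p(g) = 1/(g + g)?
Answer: 2112217/2307456 ≈ 0.91539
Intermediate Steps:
p(g) = 1/(2*g)
D(F, j) = j + j**2 (D(F, j) = j**2 + j = j + j**2)
l = 3667 (l = 6 + 3661 = 3667)
(l + D(2*(6 - 3), p(3*4)))/(2259 + 1747) = (3667 + (1/(2*((3*4))))*(1 + 1/(2*((3*4)))))/(2259 + 1747) = (3667 + ((1/2)/12)*(1 + (1/2)/12))/4006 = (3667 + ((1/2)*(1/12))*(1 + (1/2)*(1/12)))*(1/4006) = (3667 + (1 + 1/24)/24)*(1/4006) = (3667 + (1/24)*(25/24))*(1/4006) = (3667 + 25/576)*(1/4006) = (2112217/576)*(1/4006) = 2112217/2307456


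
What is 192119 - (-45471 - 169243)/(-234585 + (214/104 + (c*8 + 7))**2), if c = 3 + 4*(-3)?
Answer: 119805848157353/623605311 ≈ 1.9212e+5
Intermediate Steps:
c = -9 (c = 3 - 12 = -9)
192119 - (-45471 - 169243)/(-234585 + (214/104 + (c*8 + 7))**2) = 192119 - (-45471 - 169243)/(-234585 + (214/104 + (-9*8 + 7))**2) = 192119 - (-214714)/(-234585 + (214*(1/104) + (-72 + 7))**2) = 192119 - (-214714)/(-234585 + (107/52 - 65)**2) = 192119 - (-214714)/(-234585 + (-3273/52)**2) = 192119 - (-214714)/(-234585 + 10712529/2704) = 192119 - (-214714)/(-623605311/2704) = 192119 - (-214714)*(-2704)/623605311 = 192119 - 1*580586656/623605311 = 192119 - 580586656/623605311 = 119805848157353/623605311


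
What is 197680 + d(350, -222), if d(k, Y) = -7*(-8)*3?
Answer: 197848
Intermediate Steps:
d(k, Y) = 168 (d(k, Y) = 56*3 = 168)
197680 + d(350, -222) = 197680 + 168 = 197848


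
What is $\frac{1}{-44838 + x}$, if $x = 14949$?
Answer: $- \frac{1}{29889} \approx -3.3457 \cdot 10^{-5}$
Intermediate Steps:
$\frac{1}{-44838 + x} = \frac{1}{-44838 + 14949} = \frac{1}{-29889} = - \frac{1}{29889}$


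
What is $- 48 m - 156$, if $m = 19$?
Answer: $-1068$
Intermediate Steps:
$- 48 m - 156 = \left(-48\right) 19 - 156 = -912 - 156 = -1068$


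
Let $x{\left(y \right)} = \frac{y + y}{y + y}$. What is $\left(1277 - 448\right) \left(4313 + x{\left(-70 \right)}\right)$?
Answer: $3576306$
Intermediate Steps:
$x{\left(y \right)} = 1$ ($x{\left(y \right)} = \frac{2 y}{2 y} = 2 y \frac{1}{2 y} = 1$)
$\left(1277 - 448\right) \left(4313 + x{\left(-70 \right)}\right) = \left(1277 - 448\right) \left(4313 + 1\right) = 829 \cdot 4314 = 3576306$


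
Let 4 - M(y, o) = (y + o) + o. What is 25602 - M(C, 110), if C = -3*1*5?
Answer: 25803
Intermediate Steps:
C = -15 (C = -3*5 = -15)
M(y, o) = 4 - y - 2*o (M(y, o) = 4 - ((y + o) + o) = 4 - ((o + y) + o) = 4 - (y + 2*o) = 4 + (-y - 2*o) = 4 - y - 2*o)
25602 - M(C, 110) = 25602 - (4 - 1*(-15) - 2*110) = 25602 - (4 + 15 - 220) = 25602 - 1*(-201) = 25602 + 201 = 25803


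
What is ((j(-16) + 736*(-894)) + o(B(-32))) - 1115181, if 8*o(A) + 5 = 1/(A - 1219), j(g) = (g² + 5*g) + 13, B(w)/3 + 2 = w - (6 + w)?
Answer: -2203809945/1243 ≈ -1.7730e+6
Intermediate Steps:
B(w) = -24 (B(w) = -6 + 3*(w - (6 + w)) = -6 + 3*(w + (-6 - w)) = -6 + 3*(-6) = -6 - 18 = -24)
j(g) = 13 + g² + 5*g
o(A) = -5/8 + 1/(8*(-1219 + A)) (o(A) = -5/8 + 1/(8*(A - 1219)) = -5/8 + 1/(8*(-1219 + A)))
((j(-16) + 736*(-894)) + o(B(-32))) - 1115181 = (((13 + (-16)² + 5*(-16)) + 736*(-894)) + (6096 - 5*(-24))/(8*(-1219 - 24))) - 1115181 = (((13 + 256 - 80) - 657984) + (⅛)*(6096 + 120)/(-1243)) - 1115181 = ((189 - 657984) + (⅛)*(-1/1243)*6216) - 1115181 = (-657795 - 777/1243) - 1115181 = -817639962/1243 - 1115181 = -2203809945/1243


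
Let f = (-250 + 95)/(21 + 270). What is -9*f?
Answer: 465/97 ≈ 4.7938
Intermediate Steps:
f = -155/291 ≈ -0.53265
-9*f = -9*(-155/291) = 465/97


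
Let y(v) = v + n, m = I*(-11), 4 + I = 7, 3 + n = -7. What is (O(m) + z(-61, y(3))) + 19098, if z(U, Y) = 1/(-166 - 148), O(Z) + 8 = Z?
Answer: 5983897/314 ≈ 19057.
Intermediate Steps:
n = -10 (n = -3 - 7 = -10)
I = 3 (I = -4 + 7 = 3)
m = -33 (m = 3*(-11) = -33)
O(Z) = -8 + Z
y(v) = -10 + v (y(v) = v - 10 = -10 + v)
z(U, Y) = -1/314 (z(U, Y) = 1/(-314) = -1/314)
(O(m) + z(-61, y(3))) + 19098 = ((-8 - 33) - 1/314) + 19098 = (-41 - 1/314) + 19098 = -12875/314 + 19098 = 5983897/314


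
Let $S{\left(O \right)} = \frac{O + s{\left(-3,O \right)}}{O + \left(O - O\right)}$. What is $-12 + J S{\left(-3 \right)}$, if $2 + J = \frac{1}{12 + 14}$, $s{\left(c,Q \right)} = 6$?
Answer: $- \frac{261}{26} \approx -10.038$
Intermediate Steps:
$J = - \frac{51}{26}$ ($J = -2 + \frac{1}{12 + 14} = -2 + \frac{1}{26} = - \frac{51}{26} \approx -1.9615$)
$S{\left(O \right)} = \frac{6 + O}{O}$ ($S{\left(O \right)} = \frac{O + 6}{O + \left(O - O\right)} = \frac{6 + O}{O + 0} = \frac{6 + O}{O}$)
$-12 + J S{\left(-3 \right)} = -12 - \frac{51 \frac{6 - 3}{-3}}{26} = -12 - \frac{51 \left(\left(- \frac{1}{3}\right) 3\right)}{26} = -12 - - \frac{51}{26} = -12 + \frac{51}{26} = - \frac{261}{26}$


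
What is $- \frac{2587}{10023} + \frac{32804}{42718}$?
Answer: $\frac{8395501}{16467789} \approx 0.50981$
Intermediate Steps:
$- \frac{2587}{10023} + \frac{32804}{42718} = \left(-2587\right) \frac{1}{10023} + 32804 \cdot \frac{1}{42718} = - \frac{199}{771} + \frac{16402}{21359} = \frac{8395501}{16467789}$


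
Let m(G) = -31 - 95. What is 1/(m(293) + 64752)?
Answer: 1/64626 ≈ 1.5474e-5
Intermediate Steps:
m(G) = -126
1/(m(293) + 64752) = 1/(-126 + 64752) = 1/64626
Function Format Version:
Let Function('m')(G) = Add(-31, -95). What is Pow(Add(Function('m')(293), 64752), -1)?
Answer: Rational(1, 64626) ≈ 1.5474e-5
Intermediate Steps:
Function('m')(G) = -126
Pow(Add(Function('m')(293), 64752), -1) = Pow(Add(-126, 64752), -1) = Pow(64626, -1) = Rational(1, 64626)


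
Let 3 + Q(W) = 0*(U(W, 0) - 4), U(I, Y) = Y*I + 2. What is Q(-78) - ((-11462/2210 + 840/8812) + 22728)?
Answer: -55322020922/2434315 ≈ -22726.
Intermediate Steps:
U(I, Y) = 2 + I*Y (U(I, Y) = I*Y + 2 = 2 + I*Y)
Q(W) = -3 (Q(W) = -3 + 0*((2 + W*0) - 4) = -3 + 0*((2 + 0) - 4) = -3 + 0*(2 - 4) = -3 + 0*(-2) = -3 + 0 = -3)
Q(-78) - ((-11462/2210 + 840/8812) + 22728) = -3 - ((-11462/2210 + 840/8812) + 22728) = -3 - ((-11462*1/2210 + 840*(1/8812)) + 22728) = -3 - ((-5731/1105 + 210/2203) + 22728) = -3 - (-12393343/2434315 + 22728) = -3 - 1*55314717977/2434315 = -3 - 55314717977/2434315 = -55322020922/2434315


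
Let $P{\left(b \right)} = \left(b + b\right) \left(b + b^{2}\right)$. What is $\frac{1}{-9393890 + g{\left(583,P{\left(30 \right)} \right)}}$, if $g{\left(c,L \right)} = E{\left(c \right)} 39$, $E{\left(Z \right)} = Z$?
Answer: $- \frac{1}{9371153} \approx -1.0671 \cdot 10^{-7}$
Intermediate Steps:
$P{\left(b \right)} = 2 b \left(b + b^{2}\right)$
$g{\left(c,L \right)} = 39 c$ ($g{\left(c,L \right)} = c 39 = 39 c$)
$\frac{1}{-9393890 + g{\left(583,P{\left(30 \right)} \right)}} = \frac{1}{-9393890 + 39 \cdot 583} = \frac{1}{-9393890 + 22737} = \frac{1}{-9371153} = - \frac{1}{9371153}$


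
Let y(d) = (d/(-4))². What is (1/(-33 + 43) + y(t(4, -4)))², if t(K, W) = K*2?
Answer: 1681/100 ≈ 16.810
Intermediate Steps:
t(K, W) = 2*K
y(d) = d²/16 (y(d) = (d*(-¼))² = (-d/4)² = d²/16)
(1/(-33 + 43) + y(t(4, -4)))² = (1/(-33 + 43) + (2*4)²/16)² = (1/10 + (1/16)*8²)² = (⅒ + (1/16)*64)² = (⅒ + 4)² = (41/10)² = 1681/100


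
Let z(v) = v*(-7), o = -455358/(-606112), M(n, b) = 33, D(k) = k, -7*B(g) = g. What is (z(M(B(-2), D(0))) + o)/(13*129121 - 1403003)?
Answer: -69778257/83513141920 ≈ -0.00083554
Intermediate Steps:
B(g) = -g/7
o = 227679/303056 (o = -455358*(-1/606112) = 227679/303056 ≈ 0.75128)
z(v) = -7*v
(z(M(B(-2), D(0))) + o)/(13*129121 - 1403003) = (-7*33 + 227679/303056)/(13*129121 - 1403003) = (-231 + 227679/303056)/(1678573 - 1403003) = -69778257/303056/275570 = -69778257/303056*1/275570 = -69778257/83513141920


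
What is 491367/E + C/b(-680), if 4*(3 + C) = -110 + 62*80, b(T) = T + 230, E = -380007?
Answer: -151274137/38000700 ≈ -3.9808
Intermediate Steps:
b(T) = 230 + T
C = 2419/2 (C = -3 + (-110 + 62*80)/4 = -3 + (-110 + 4960)/4 = -3 + (¼)*4850 = -3 + 2425/2 = 2419/2 ≈ 1209.5)
491367/E + C/b(-680) = 491367/(-380007) + 2419/(2*(230 - 680)) = 491367*(-1/380007) + (2419/2)/(-450) = -163789/126669 + (2419/2)*(-1/450) = -163789/126669 - 2419/900 = -151274137/38000700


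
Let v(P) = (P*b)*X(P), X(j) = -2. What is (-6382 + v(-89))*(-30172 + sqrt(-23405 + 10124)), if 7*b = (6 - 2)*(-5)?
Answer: 1455316248/7 - 48234*I*sqrt(13281)/7 ≈ 2.079e+8 - 7.9409e+5*I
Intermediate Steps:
b = -20/7 (b = ((6 - 2)*(-5))/7 = (4*(-5))/7 = (1/7)*(-20) = -20/7 ≈ -2.8571)
v(P) = 40*P/7 (v(P) = (P*(-20/7))*(-2) = -20*P/7*(-2) = 40*P/7)
(-6382 + v(-89))*(-30172 + sqrt(-23405 + 10124)) = (-6382 + (40/7)*(-89))*(-30172 + sqrt(-23405 + 10124)) = (-6382 - 3560/7)*(-30172 + sqrt(-13281)) = -48234*(-30172 + I*sqrt(13281))/7 = 1455316248/7 - 48234*I*sqrt(13281)/7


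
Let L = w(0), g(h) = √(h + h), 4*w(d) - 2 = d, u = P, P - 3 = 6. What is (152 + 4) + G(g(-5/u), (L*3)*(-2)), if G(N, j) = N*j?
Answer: 156 - I*√10 ≈ 156.0 - 3.1623*I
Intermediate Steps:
P = 9 (P = 3 + 6 = 9)
u = 9
w(d) = ½ + d/4
g(h) = √2*√h (g(h) = √(2*h) = √2*√h)
L = ½ (L = ½ + (¼)*0 = ½ + 0 = ½ ≈ 0.50000)
(152 + 4) + G(g(-5/u), (L*3)*(-2)) = (152 + 4) + (√2*√(-5/9))*(((½)*3)*(-2)) = 156 + (√2*√(-5*⅑))*((3/2)*(-2)) = 156 + (√2*√(-5/9))*(-3) = 156 + (√2*(I*√5/3))*(-3) = 156 + (I*√10/3)*(-3) = 156 - I*√10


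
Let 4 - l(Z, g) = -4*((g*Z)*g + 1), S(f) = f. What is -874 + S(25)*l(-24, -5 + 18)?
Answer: -406274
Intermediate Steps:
l(Z, g) = 8 + 4*Z*g**2 (l(Z, g) = 4 - (-4)*((g*Z)*g + 1) = 4 - (-4)*((Z*g)*g + 1) = 4 - (-4)*(Z*g**2 + 1) = 4 - (-4)*(1 + Z*g**2) = 4 - (-4 - 4*Z*g**2) = 4 + (4 + 4*Z*g**2) = 8 + 4*Z*g**2)
-874 + S(25)*l(-24, -5 + 18) = -874 + 25*(8 + 4*(-24)*(-5 + 18)**2) = -874 + 25*(8 + 4*(-24)*13**2) = -874 + 25*(8 + 4*(-24)*169) = -874 + 25*(8 - 16224) = -874 + 25*(-16216) = -874 - 405400 = -406274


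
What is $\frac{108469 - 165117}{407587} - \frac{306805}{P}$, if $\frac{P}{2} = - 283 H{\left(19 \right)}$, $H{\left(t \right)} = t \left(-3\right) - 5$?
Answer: $- \frac{127037621151}{14303043004} \approx -8.8819$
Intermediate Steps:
$H{\left(t \right)} = -5 - 3 t$ ($H{\left(t \right)} = - 3 t - 5 = -5 - 3 t$)
$P = 35092$ ($P = 2 \left(- 283 \left(-5 - 57\right)\right) = 2 \left(\left(-283\right) \left(-62\right)\right) = 2 \cdot 17546 = 35092$)
$\frac{108469 - 165117}{407587} - \frac{306805}{P} = \frac{108469 - 165117}{407587} - \frac{306805}{35092} = \left(-56648\right) \frac{1}{407587} - \frac{306805}{35092} = - \frac{56648}{407587} - \frac{306805}{35092} = - \frac{127037621151}{14303043004}$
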